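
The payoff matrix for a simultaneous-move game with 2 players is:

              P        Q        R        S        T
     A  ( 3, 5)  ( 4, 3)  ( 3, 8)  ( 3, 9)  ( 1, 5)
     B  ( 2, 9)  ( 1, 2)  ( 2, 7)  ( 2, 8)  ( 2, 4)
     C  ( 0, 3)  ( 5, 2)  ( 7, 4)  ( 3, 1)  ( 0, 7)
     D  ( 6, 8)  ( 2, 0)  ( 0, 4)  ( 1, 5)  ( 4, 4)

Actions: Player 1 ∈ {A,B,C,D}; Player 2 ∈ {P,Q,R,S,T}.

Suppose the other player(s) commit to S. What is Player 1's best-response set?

P1 best: {A,C}

u_1(A vs S) = 3
u_1(B vs S) = 2
u_1(C vs S) = 3
u_1(D vs S) = 1
max payoff 3 at {A,C}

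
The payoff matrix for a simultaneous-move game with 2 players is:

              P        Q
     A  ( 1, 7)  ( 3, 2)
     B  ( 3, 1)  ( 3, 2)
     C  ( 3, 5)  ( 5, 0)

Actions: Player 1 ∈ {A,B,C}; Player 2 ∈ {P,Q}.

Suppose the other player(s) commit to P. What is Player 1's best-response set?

P1 best: {B,C}

u_1(A vs P) = 1
u_1(B vs P) = 3
u_1(C vs P) = 3
max payoff 3 at {B,C}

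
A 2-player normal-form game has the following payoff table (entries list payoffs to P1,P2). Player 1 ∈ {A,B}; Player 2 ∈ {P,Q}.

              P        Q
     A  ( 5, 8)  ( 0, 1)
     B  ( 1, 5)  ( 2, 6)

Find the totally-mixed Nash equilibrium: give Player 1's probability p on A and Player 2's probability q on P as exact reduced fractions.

P1 indiff ⇒ q·5+(1-q)·0 = q·1+(1-q)·2 ⇒ q(4) = (1-q)(2) ⇒ q = 1/3
P2 indiff ⇒ p·8+(1-p)·5 = p·1+(1-p)·6 ⇒ p(7) = (1-p)(1) ⇒ p = 1/8

P1 mixes 1/8 on A; P2 mixes 1/3 on P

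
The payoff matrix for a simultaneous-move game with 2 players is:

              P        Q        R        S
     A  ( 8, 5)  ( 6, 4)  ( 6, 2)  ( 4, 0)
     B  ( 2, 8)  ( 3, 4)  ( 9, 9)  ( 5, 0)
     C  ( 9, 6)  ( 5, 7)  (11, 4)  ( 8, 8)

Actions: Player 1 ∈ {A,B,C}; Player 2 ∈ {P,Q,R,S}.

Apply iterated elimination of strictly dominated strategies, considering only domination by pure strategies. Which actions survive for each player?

P1 drop B (C beats it: P:9>2 Q:5>3 R:11>9 S:8>5)
P2 drop R (P beats it: A:5>2 C:6>4)
P1→{A,C} P2→{P,Q,S}

IESDS → P1:{A,C} P2:{P,Q,S}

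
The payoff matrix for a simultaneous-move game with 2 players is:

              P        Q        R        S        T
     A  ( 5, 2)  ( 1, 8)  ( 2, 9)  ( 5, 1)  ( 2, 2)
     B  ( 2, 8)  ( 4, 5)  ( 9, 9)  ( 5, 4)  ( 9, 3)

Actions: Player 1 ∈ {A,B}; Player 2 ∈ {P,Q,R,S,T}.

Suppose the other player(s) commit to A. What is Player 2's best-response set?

P2 best: {R}

u_2(P vs A) = 2
u_2(Q vs A) = 8
u_2(R vs A) = 9
u_2(S vs A) = 1
u_2(T vs A) = 2
max payoff 9 at {R}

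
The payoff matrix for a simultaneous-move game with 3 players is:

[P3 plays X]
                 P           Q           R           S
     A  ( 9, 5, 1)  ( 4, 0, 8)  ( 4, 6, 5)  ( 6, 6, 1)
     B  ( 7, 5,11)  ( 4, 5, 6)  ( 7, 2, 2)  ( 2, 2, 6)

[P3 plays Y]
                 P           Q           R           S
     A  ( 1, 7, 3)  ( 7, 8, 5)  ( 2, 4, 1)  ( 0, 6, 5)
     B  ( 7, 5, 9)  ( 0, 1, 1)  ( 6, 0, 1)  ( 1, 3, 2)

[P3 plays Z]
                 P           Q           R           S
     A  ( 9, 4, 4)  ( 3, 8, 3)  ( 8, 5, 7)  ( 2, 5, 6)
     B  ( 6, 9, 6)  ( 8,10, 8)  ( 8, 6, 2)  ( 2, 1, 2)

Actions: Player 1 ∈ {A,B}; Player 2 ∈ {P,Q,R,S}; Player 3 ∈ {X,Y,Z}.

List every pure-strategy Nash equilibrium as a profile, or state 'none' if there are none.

NE set: (B,Q,Z)

(A,P,X): not NE [P2→S gives 6>5; P3→Z gives 4>1]
(A,P,Y): not NE [P1→B gives 7>1; P2→Q gives 8>7; P3→Z gives 4>3]
(A,P,Z): not NE [P2→Q gives 8>4]
(A,Q,X): not NE [P2→S gives 6>0]
(A,Q,Y): not NE [P3→X gives 8>5]
(A,Q,Z): not NE [P1→B gives 8>3; P3→X gives 8>3]
(A,R,X): not NE [P1→B gives 7>4; P3→Z gives 7>5]
(A,R,Y): not NE [P1→B gives 6>2; P2→Q gives 8>4; P3→Z gives 7>1]
(A,R,Z): not NE [P2→Q gives 8>5]
(A,S,X): not NE [P3→Z gives 6>1]
(A,S,Y): not NE [P1→B gives 1>0; P2→Q gives 8>6; P3→Z gives 6>5]
(A,S,Z): not NE [P2→Q gives 8>5]
(B,P,X): not NE [P1→A gives 9>7]
(B,P,Y): not NE [P3→X gives 11>9]
(B,P,Z): not NE [P1→A gives 9>6; P2→Q gives 10>9; P3→X gives 11>6]
(B,Q,X): not NE [P3→Z gives 8>6]
(B,Q,Y): not NE [P1→A gives 7>0; P2→P gives 5>1; P3→Z gives 8>1]
(B,Q,Z): NE
(B,R,X): not NE [P2→Q gives 5>2]
(B,R,Y): not NE [P2→P gives 5>0; P3→Z gives 2>1]
(B,R,Z): not NE [P2→Q gives 10>6]
(B,S,X): not NE [P1→A gives 6>2; P2→Q gives 5>2]
(B,S,Y): not NE [P2→P gives 5>3; P3→X gives 6>2]
(B,S,Z): not NE [P2→Q gives 10>1; P3→X gives 6>2]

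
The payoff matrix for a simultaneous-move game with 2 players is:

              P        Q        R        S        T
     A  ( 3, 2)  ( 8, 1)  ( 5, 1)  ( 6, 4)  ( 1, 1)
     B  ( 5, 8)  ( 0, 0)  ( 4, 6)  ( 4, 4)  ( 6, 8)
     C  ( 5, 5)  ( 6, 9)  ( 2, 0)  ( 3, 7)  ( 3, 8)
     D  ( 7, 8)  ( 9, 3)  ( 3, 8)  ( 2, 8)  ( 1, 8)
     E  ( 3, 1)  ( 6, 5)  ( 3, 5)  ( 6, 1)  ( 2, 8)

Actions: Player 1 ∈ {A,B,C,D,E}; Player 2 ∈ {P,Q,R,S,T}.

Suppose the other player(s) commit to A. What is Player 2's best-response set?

P2 best: {S}

u_2(P vs A) = 2
u_2(Q vs A) = 1
u_2(R vs A) = 1
u_2(S vs A) = 4
u_2(T vs A) = 1
max payoff 4 at {S}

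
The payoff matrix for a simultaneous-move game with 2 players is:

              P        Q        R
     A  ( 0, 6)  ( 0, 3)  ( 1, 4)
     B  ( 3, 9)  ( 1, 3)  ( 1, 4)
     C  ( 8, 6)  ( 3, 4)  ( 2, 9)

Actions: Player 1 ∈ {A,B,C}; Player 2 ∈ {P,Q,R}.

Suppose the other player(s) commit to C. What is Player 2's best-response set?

u_2(P vs C) = 6
u_2(Q vs C) = 4
u_2(R vs C) = 9
max payoff 9 at {R}

P2 best: {R}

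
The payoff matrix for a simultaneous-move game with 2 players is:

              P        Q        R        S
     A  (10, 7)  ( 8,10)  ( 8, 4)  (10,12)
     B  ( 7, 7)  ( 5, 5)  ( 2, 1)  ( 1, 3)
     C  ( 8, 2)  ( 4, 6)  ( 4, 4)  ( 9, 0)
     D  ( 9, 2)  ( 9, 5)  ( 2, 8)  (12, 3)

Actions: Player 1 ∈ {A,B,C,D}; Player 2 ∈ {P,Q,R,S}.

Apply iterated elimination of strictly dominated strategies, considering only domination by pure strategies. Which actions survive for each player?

Remaining: P1:{A,D} P2:{Q,R,S}

P1 drop B (A beats it: P:10>7 Q:8>5 R:8>2 S:10>1)
P1 drop C (A beats it: P:10>8 Q:8>4 R:8>4 S:10>9)
P2 drop P (Q beats it: A:10>7 D:5>2)
P1→{A,D} P2→{Q,R,S}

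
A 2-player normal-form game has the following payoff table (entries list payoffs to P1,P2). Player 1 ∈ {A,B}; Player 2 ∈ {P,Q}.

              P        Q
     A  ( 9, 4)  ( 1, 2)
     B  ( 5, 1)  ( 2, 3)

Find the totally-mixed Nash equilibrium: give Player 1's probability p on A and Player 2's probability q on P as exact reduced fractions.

p=1/2, q=1/5

P1 indiff ⇒ q·9+(1-q)·1 = q·5+(1-q)·2 ⇒ q(4) = (1-q)(1) ⇒ q = 1/5
P2 indiff ⇒ p·4+(1-p)·1 = p·2+(1-p)·3 ⇒ p(2) = (1-p)(2) ⇒ p = 1/2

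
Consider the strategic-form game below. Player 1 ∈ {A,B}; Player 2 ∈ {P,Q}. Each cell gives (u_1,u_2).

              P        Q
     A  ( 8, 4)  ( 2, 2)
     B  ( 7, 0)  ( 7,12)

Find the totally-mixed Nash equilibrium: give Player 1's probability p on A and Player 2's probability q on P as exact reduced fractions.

P1 indiff ⇒ q·8+(1-q)·2 = q·7+(1-q)·7 ⇒ q(1) = (1-q)(5) ⇒ q = 5/6
P2 indiff ⇒ p·4+(1-p)·0 = p·2+(1-p)·12 ⇒ p(2) = (1-p)(12) ⇒ p = 6/7

p=6/7, q=5/6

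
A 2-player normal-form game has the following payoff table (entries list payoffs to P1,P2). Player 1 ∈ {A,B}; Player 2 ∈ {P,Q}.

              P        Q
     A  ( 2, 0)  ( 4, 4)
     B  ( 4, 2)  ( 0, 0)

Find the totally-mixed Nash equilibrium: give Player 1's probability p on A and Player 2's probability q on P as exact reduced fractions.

(p,q) = (1/3, 2/3)

P1 indiff ⇒ q·2+(1-q)·4 = q·4+(1-q)·0 ⇒ q(-2) = (1-q)(-4) ⇒ q = 2/3
P2 indiff ⇒ p·0+(1-p)·2 = p·4+(1-p)·0 ⇒ p(-4) = (1-p)(-2) ⇒ p = 1/3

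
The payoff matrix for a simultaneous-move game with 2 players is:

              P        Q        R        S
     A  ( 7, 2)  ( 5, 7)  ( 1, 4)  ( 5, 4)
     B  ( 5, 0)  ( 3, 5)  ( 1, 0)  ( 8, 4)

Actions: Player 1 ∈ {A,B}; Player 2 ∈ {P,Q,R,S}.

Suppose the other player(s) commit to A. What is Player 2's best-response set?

argmax u_2 = {Q}

u_2(P vs A) = 2
u_2(Q vs A) = 7
u_2(R vs A) = 4
u_2(S vs A) = 4
max payoff 7 at {Q}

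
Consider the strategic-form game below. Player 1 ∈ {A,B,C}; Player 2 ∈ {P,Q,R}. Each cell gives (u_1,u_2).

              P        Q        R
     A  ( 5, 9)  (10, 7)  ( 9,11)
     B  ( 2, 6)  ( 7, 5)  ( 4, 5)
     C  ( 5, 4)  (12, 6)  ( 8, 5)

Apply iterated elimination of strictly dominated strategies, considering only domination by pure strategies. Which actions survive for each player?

P1 drop B (A beats it: P:5>2 Q:10>7 R:9>4)
P2 drop P (R beats it: A:11>9 C:5>4)
P1→{A,C} P2→{Q,R}

Remaining: P1:{A,C} P2:{Q,R}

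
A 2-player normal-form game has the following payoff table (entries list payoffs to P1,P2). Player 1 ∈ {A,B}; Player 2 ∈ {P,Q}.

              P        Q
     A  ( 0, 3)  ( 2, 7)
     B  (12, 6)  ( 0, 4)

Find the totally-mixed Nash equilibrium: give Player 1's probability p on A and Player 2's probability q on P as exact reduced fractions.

P1 indiff ⇒ q·0+(1-q)·2 = q·12+(1-q)·0 ⇒ q(-12) = (1-q)(-2) ⇒ q = 1/7
P2 indiff ⇒ p·3+(1-p)·6 = p·7+(1-p)·4 ⇒ p(-4) = (1-p)(-2) ⇒ p = 1/3

P1 mixes 1/3 on A; P2 mixes 1/7 on P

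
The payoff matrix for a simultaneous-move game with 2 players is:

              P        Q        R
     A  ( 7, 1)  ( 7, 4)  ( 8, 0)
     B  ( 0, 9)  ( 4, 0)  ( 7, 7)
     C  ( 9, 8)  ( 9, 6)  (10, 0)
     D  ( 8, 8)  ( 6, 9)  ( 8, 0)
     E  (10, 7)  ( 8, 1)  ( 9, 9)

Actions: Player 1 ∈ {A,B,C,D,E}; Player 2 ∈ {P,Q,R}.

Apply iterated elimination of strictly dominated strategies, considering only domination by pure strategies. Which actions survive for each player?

Survivors P1:{C,E} P2:{P,R}

P1 drop A (C beats it: P:9>7 Q:9>7 R:10>8)
P1 drop B (C beats it: P:9>0 Q:9>4 R:10>7)
P1 drop D (C beats it: P:9>8 Q:9>6 R:10>8)
P2 drop Q (P beats it: C:8>6 E:7>1)
P1→{C,E} P2→{P,R}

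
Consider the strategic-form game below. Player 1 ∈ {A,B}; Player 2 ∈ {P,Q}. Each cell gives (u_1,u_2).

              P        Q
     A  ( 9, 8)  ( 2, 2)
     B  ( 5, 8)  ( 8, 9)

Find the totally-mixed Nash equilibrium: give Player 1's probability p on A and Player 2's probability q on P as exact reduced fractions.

P1 mixes 1/7 on A; P2 mixes 3/5 on P

P1 indiff ⇒ q·9+(1-q)·2 = q·5+(1-q)·8 ⇒ q(4) = (1-q)(6) ⇒ q = 3/5
P2 indiff ⇒ p·8+(1-p)·8 = p·2+(1-p)·9 ⇒ p(6) = (1-p)(1) ⇒ p = 1/7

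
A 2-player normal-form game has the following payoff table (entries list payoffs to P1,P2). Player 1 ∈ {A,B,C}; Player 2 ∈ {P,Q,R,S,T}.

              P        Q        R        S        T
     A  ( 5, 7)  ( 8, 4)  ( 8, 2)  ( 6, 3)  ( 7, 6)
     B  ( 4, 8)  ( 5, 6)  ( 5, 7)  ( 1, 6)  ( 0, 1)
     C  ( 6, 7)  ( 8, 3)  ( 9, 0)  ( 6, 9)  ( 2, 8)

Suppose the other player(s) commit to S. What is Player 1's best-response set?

BR_1 = {A,C}

u_1(A vs S) = 6
u_1(B vs S) = 1
u_1(C vs S) = 6
max payoff 6 at {A,C}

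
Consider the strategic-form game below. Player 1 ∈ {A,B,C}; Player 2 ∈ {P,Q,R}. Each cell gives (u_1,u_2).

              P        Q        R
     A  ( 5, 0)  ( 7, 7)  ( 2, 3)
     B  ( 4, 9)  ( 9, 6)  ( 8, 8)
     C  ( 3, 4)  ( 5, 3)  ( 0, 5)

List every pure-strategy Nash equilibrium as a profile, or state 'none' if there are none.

(A,P): not NE [P2→Q gives 7>0]
(A,Q): not NE [P1→B gives 9>7]
(A,R): not NE [P1→B gives 8>2; P2→Q gives 7>3]
(B,P): not NE [P1→A gives 5>4]
(B,Q): not NE [P2→P gives 9>6]
(B,R): not NE [P2→P gives 9>8]
(C,P): not NE [P1→A gives 5>3; P2→R gives 5>4]
(C,Q): not NE [P1→B gives 9>5; P2→R gives 5>3]
(C,R): not NE [P1→B gives 8>0]

No pure NE.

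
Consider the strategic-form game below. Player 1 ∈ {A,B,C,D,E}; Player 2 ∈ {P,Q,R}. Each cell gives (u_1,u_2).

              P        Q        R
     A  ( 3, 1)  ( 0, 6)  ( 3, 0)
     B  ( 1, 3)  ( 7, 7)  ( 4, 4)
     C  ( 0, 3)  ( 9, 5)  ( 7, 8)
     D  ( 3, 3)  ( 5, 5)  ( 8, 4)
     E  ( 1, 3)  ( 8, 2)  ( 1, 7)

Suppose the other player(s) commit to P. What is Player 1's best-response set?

u_1(A vs P) = 3
u_1(B vs P) = 1
u_1(C vs P) = 0
u_1(D vs P) = 3
u_1(E vs P) = 1
max payoff 3 at {A,D}

argmax u_1 = {A,D}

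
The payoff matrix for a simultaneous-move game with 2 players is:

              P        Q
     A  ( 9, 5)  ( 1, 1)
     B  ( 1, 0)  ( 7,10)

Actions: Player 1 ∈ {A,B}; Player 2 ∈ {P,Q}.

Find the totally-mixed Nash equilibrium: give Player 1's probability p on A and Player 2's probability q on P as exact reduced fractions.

(p,q) = (5/7, 3/7)

P1 indiff ⇒ q·9+(1-q)·1 = q·1+(1-q)·7 ⇒ q(8) = (1-q)(6) ⇒ q = 3/7
P2 indiff ⇒ p·5+(1-p)·0 = p·1+(1-p)·10 ⇒ p(4) = (1-p)(10) ⇒ p = 5/7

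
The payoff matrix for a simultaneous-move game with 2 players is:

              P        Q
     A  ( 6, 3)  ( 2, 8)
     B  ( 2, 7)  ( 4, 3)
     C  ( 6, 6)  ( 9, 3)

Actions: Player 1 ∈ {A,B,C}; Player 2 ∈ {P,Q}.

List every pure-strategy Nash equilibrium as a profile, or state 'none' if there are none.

(A,P): not NE [P2→Q gives 8>3]
(A,Q): not NE [P1→C gives 9>2]
(B,P): not NE [P1→C gives 6>2]
(B,Q): not NE [P1→C gives 9>4; P2→P gives 7>3]
(C,P): NE
(C,Q): not NE [P2→P gives 6>3]

Nash profiles: (C,P)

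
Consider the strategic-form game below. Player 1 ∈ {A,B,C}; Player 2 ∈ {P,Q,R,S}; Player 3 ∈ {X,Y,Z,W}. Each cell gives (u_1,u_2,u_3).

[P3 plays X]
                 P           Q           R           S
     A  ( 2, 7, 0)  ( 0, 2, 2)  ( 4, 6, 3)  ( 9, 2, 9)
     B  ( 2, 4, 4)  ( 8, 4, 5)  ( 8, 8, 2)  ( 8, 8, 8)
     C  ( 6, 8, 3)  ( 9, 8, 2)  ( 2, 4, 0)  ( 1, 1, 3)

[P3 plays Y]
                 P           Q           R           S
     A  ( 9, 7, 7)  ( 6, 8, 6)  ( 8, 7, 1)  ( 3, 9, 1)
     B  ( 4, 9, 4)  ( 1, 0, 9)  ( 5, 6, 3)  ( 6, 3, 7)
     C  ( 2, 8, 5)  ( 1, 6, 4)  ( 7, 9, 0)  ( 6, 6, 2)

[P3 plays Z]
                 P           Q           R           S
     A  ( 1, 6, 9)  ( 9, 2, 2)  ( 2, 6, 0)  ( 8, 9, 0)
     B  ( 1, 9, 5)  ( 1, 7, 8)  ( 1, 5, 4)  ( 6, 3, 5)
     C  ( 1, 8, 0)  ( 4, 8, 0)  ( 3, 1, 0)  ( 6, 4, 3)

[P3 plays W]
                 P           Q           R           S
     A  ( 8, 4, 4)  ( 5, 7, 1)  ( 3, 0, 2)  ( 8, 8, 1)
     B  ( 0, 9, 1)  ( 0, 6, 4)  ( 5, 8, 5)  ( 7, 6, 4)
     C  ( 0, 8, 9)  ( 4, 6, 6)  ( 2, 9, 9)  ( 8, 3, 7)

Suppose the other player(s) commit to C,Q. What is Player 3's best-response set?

P3 best: {W}

u_3(X vs C,Q) = 2
u_3(Y vs C,Q) = 4
u_3(Z vs C,Q) = 0
u_3(W vs C,Q) = 6
max payoff 6 at {W}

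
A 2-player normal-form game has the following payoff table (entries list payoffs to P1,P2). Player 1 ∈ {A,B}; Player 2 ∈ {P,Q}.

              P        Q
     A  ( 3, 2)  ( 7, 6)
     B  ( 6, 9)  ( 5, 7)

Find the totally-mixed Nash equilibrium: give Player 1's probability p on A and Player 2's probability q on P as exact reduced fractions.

P1 mixes 1/3 on A; P2 mixes 2/5 on P

P1 indiff ⇒ q·3+(1-q)·7 = q·6+(1-q)·5 ⇒ q(-3) = (1-q)(-2) ⇒ q = 2/5
P2 indiff ⇒ p·2+(1-p)·9 = p·6+(1-p)·7 ⇒ p(-4) = (1-p)(-2) ⇒ p = 1/3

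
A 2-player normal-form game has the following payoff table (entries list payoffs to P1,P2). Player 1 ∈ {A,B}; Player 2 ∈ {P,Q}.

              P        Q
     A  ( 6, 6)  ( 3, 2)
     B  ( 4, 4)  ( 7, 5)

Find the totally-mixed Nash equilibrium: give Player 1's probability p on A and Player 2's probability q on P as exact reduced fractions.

(p,q) = (1/5, 2/3)

P1 indiff ⇒ q·6+(1-q)·3 = q·4+(1-q)·7 ⇒ q(2) = (1-q)(4) ⇒ q = 2/3
P2 indiff ⇒ p·6+(1-p)·4 = p·2+(1-p)·5 ⇒ p(4) = (1-p)(1) ⇒ p = 1/5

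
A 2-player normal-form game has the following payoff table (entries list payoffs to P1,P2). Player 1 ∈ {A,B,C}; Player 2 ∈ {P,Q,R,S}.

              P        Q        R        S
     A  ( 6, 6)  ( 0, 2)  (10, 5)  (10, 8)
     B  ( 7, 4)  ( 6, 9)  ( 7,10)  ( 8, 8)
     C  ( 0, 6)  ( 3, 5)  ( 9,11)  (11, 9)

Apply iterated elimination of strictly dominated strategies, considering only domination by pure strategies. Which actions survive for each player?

P2 drop P (S beats it: A:8>6 B:8>4 C:9>6)
P2 drop Q (R beats it: A:5>2 B:10>9 C:11>5)
P1 drop B (A beats it: R:10>7 S:10>8)
P1→{A,C} P2→{R,S}

Survivors P1:{A,C} P2:{R,S}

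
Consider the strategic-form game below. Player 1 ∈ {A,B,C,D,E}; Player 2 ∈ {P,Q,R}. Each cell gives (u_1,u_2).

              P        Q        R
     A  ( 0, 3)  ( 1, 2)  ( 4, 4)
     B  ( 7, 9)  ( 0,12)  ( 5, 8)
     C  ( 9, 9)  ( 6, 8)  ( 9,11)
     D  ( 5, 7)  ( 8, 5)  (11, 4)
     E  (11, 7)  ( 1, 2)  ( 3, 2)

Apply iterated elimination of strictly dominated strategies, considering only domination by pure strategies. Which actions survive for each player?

P1 drop A (C beats it: P:9>0 Q:6>1 R:9>4)
P1 drop B (C beats it: P:9>7 Q:6>0 R:9>5)
P2 drop Q (P beats it: C:9>8 D:7>5 E:7>2)
P1→{C,D,E} P2→{P,R}

IESDS → P1:{C,D,E} P2:{P,R}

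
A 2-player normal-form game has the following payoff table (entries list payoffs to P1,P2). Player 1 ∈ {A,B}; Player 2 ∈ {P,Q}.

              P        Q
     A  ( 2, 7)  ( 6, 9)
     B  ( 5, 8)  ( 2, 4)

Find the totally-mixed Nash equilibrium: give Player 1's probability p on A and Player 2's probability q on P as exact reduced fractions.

p=2/3, q=4/7

P1 indiff ⇒ q·2+(1-q)·6 = q·5+(1-q)·2 ⇒ q(-3) = (1-q)(-4) ⇒ q = 4/7
P2 indiff ⇒ p·7+(1-p)·8 = p·9+(1-p)·4 ⇒ p(-2) = (1-p)(-4) ⇒ p = 2/3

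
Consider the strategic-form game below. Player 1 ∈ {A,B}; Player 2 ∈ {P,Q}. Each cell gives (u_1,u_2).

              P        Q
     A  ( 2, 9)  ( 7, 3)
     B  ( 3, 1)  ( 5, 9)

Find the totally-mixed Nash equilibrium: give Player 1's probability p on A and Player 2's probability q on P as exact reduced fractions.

p=4/7, q=2/3

P1 indiff ⇒ q·2+(1-q)·7 = q·3+(1-q)·5 ⇒ q(-1) = (1-q)(-2) ⇒ q = 2/3
P2 indiff ⇒ p·9+(1-p)·1 = p·3+(1-p)·9 ⇒ p(6) = (1-p)(8) ⇒ p = 4/7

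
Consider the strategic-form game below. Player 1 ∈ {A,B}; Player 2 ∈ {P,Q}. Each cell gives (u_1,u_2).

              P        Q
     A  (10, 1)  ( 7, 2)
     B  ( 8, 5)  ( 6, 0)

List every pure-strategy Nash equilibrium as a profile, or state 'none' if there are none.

NE set: (A,Q)

(A,P): not NE [P2→Q gives 2>1]
(A,Q): NE
(B,P): not NE [P1→A gives 10>8]
(B,Q): not NE [P1→A gives 7>6; P2→P gives 5>0]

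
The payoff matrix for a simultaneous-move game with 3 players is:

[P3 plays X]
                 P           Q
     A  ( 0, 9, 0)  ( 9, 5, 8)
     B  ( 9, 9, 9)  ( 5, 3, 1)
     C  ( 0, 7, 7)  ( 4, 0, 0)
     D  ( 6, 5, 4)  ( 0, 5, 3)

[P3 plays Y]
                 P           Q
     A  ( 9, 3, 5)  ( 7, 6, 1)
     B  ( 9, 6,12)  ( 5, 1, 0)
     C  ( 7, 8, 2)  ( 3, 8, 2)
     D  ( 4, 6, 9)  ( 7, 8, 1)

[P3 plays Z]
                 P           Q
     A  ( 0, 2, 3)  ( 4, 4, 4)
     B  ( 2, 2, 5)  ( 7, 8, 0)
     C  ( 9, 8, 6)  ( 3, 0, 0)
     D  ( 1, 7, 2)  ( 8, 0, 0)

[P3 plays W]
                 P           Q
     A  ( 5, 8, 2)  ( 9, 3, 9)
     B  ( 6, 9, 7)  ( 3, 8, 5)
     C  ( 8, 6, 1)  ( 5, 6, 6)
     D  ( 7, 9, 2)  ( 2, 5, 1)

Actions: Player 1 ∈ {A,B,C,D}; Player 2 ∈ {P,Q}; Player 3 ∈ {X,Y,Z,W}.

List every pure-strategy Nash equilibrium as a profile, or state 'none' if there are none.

PSNE = {(B,P,Y)}

(A,P,X): not NE [P1→B gives 9>0; P3→Y gives 5>0]
(A,P,Y): not NE [P2→Q gives 6>3]
(A,P,Z): not NE [P1→C gives 9>0; P2→Q gives 4>2; P3→Y gives 5>3]
(A,P,W): not NE [P1→C gives 8>5; P3→Y gives 5>2]
(A,Q,X): not NE [P2→P gives 9>5; P3→W gives 9>8]
(A,Q,Y): not NE [P3→W gives 9>1]
(A,Q,Z): not NE [P1→D gives 8>4; P3→W gives 9>4]
(A,Q,W): not NE [P2→P gives 8>3]
(B,P,X): not NE [P3→Y gives 12>9]
(B,P,Y): NE
(B,P,Z): not NE [P1→C gives 9>2; P2→Q gives 8>2; P3→Y gives 12>5]
(B,P,W): not NE [P1→C gives 8>6; P3→Y gives 12>7]
(B,Q,X): not NE [P1→A gives 9>5; P2→P gives 9>3; P3→W gives 5>1]
(B,Q,Y): not NE [P1→D gives 7>5; P2→P gives 6>1; P3→W gives 5>0]
(B,Q,Z): not NE [P1→D gives 8>7; P3→W gives 5>0]
(B,Q,W): not NE [P1→A gives 9>3; P2→P gives 9>8]
(C,P,X): not NE [P1→B gives 9>0]
(C,P,Y): not NE [P1→B gives 9>7; P3→X gives 7>2]
(C,P,Z): not NE [P3→X gives 7>6]
(C,P,W): not NE [P3→X gives 7>1]
(C,Q,X): not NE [P1→A gives 9>4; P2→P gives 7>0; P3→W gives 6>0]
(C,Q,Y): not NE [P1→D gives 7>3; P3→W gives 6>2]
(C,Q,Z): not NE [P1→D gives 8>3; P2→P gives 8>0; P3→W gives 6>0]
(C,Q,W): not NE [P1→A gives 9>5]
(D,P,X): not NE [P1→B gives 9>6; P3→Y gives 9>4]
(D,P,Y): not NE [P1→B gives 9>4; P2→Q gives 8>6]
(D,P,Z): not NE [P1→C gives 9>1; P3→Y gives 9>2]
(D,P,W): not NE [P1→C gives 8>7; P3→Y gives 9>2]
(D,Q,X): not NE [P1→A gives 9>0]
(D,Q,Y): not NE [P3→X gives 3>1]
(D,Q,Z): not NE [P2→P gives 7>0; P3→X gives 3>0]
(D,Q,W): not NE [P1→A gives 9>2; P2→P gives 9>5; P3→X gives 3>1]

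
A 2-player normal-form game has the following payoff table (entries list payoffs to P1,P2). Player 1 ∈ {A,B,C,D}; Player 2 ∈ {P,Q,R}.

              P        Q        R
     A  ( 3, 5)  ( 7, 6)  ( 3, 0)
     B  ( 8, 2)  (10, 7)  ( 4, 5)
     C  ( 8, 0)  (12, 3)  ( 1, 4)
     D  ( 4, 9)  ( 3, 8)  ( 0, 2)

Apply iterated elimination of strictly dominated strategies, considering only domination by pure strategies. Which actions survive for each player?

P1 drop A (B beats it: P:8>3 Q:10>7 R:4>3)
P1 drop D (B beats it: P:8>4 Q:10>3 R:4>0)
P2 drop P (Q beats it: B:7>2 C:3>0)
P1→{B,C} P2→{Q,R}

Remaining: P1:{B,C} P2:{Q,R}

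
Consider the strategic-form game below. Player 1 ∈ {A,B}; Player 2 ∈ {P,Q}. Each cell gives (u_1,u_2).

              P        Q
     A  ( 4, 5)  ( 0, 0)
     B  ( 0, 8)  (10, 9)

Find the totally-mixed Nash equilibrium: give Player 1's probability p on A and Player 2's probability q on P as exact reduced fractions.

P1 indiff ⇒ q·4+(1-q)·0 = q·0+(1-q)·10 ⇒ q(4) = (1-q)(10) ⇒ q = 5/7
P2 indiff ⇒ p·5+(1-p)·8 = p·0+(1-p)·9 ⇒ p(5) = (1-p)(1) ⇒ p = 1/6

(p,q) = (1/6, 5/7)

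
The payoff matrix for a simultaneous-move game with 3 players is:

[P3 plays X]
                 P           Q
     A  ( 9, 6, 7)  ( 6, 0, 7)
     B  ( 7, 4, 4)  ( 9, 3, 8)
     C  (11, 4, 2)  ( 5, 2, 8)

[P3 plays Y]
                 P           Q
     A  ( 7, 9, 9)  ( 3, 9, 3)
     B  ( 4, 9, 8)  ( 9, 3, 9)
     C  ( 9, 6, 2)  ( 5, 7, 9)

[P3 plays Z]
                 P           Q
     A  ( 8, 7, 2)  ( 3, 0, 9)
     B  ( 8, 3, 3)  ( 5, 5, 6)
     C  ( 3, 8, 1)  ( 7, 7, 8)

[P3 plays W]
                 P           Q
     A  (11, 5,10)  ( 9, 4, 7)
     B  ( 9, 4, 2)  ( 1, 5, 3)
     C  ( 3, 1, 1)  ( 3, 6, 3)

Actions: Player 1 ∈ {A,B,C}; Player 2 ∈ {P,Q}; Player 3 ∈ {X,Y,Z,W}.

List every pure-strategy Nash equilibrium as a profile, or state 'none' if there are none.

Nash profiles: (A,P,W), (C,P,X)

(A,P,X): not NE [P1→C gives 11>9; P3→W gives 10>7]
(A,P,Y): not NE [P1→C gives 9>7; P3→W gives 10>9]
(A,P,Z): not NE [P3→W gives 10>2]
(A,P,W): NE
(A,Q,X): not NE [P1→B gives 9>6; P2→P gives 6>0; P3→Z gives 9>7]
(A,Q,Y): not NE [P1→B gives 9>3; P3→Z gives 9>3]
(A,Q,Z): not NE [P1→C gives 7>3; P2→P gives 7>0]
(A,Q,W): not NE [P2→P gives 5>4; P3→Z gives 9>7]
(B,P,X): not NE [P1→C gives 11>7; P3→Y gives 8>4]
(B,P,Y): not NE [P1→C gives 9>4]
(B,P,Z): not NE [P2→Q gives 5>3; P3→Y gives 8>3]
(B,P,W): not NE [P1→A gives 11>9; P2→Q gives 5>4; P3→Y gives 8>2]
(B,Q,X): not NE [P2→P gives 4>3; P3→Y gives 9>8]
(B,Q,Y): not NE [P2→P gives 9>3]
(B,Q,Z): not NE [P1→C gives 7>5; P3→Y gives 9>6]
(B,Q,W): not NE [P1→A gives 9>1; P3→Y gives 9>3]
(C,P,X): NE
(C,P,Y): not NE [P2→Q gives 7>6]
(C,P,Z): not NE [P1→B gives 8>3; P3→Y gives 2>1]
(C,P,W): not NE [P1→A gives 11>3; P2→Q gives 6>1; P3→Y gives 2>1]
(C,Q,X): not NE [P1→B gives 9>5; P2→P gives 4>2; P3→Y gives 9>8]
(C,Q,Y): not NE [P1→B gives 9>5]
(C,Q,Z): not NE [P2→P gives 8>7; P3→Y gives 9>8]
(C,Q,W): not NE [P1→A gives 9>3; P3→Y gives 9>3]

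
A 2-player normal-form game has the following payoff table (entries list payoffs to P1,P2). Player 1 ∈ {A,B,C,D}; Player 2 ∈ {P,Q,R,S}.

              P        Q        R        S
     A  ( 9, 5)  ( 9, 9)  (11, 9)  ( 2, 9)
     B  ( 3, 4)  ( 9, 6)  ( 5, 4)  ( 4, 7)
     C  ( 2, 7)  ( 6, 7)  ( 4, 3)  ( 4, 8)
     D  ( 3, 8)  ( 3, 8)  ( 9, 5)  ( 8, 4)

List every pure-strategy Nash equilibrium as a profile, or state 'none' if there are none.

NE set: (A,Q), (A,R)

(A,P): not NE [P2→S gives 9>5]
(A,Q): NE
(A,R): NE
(A,S): not NE [P1→D gives 8>2]
(B,P): not NE [P1→A gives 9>3; P2→S gives 7>4]
(B,Q): not NE [P2→S gives 7>6]
(B,R): not NE [P1→A gives 11>5; P2→S gives 7>4]
(B,S): not NE [P1→D gives 8>4]
(C,P): not NE [P1→A gives 9>2; P2→S gives 8>7]
(C,Q): not NE [P1→B gives 9>6; P2→S gives 8>7]
(C,R): not NE [P1→A gives 11>4; P2→S gives 8>3]
(C,S): not NE [P1→D gives 8>4]
(D,P): not NE [P1→A gives 9>3]
(D,Q): not NE [P1→B gives 9>3]
(D,R): not NE [P1→A gives 11>9; P2→Q gives 8>5]
(D,S): not NE [P2→Q gives 8>4]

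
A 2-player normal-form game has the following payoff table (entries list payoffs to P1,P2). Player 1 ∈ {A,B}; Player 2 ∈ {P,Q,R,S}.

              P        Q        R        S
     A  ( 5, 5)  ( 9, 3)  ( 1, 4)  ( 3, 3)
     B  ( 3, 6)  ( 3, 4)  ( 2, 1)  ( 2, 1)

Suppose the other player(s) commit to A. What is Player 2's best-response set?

P2 best: {P}

u_2(P vs A) = 5
u_2(Q vs A) = 3
u_2(R vs A) = 4
u_2(S vs A) = 3
max payoff 5 at {P}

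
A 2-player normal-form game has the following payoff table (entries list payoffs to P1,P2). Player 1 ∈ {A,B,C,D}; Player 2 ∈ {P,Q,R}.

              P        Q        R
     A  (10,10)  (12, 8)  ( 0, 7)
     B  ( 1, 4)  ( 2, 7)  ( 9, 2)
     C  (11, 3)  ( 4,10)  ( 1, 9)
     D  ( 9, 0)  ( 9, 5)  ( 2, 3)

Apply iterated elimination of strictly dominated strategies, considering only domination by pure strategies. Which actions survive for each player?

P2 drop R (Q beats it: A:8>7 B:7>2 C:10>9 D:5>3)
P1 drop B (A beats it: P:10>1 Q:12>2)
P1 drop D (A beats it: P:10>9 Q:12>9)
P1→{A,C} P2→{P,Q}

Survivors P1:{A,C} P2:{P,Q}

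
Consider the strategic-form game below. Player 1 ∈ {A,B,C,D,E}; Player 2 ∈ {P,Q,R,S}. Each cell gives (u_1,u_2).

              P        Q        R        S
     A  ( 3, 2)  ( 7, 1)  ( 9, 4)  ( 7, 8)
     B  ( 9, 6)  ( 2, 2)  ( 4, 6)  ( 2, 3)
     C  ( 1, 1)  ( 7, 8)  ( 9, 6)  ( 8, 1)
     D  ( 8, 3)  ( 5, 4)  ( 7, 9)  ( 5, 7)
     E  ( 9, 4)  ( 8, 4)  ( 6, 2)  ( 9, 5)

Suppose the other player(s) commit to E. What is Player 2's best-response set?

argmax u_2 = {S}

u_2(P vs E) = 4
u_2(Q vs E) = 4
u_2(R vs E) = 2
u_2(S vs E) = 5
max payoff 5 at {S}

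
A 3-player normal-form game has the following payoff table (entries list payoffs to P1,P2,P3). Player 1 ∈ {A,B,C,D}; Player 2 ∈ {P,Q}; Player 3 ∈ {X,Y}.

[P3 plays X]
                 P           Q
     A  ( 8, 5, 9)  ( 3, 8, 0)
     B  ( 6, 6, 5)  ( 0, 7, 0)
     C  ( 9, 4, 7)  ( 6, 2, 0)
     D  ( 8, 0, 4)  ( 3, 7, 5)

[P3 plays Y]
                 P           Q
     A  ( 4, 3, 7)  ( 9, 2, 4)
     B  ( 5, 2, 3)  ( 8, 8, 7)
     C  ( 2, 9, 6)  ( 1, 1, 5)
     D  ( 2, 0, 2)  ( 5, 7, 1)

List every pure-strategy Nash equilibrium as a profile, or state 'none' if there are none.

PSNE = {(C,P,X)}

(A,P,X): not NE [P1→C gives 9>8; P2→Q gives 8>5]
(A,P,Y): not NE [P1→B gives 5>4; P3→X gives 9>7]
(A,Q,X): not NE [P1→C gives 6>3; P3→Y gives 4>0]
(A,Q,Y): not NE [P2→P gives 3>2]
(B,P,X): not NE [P1→C gives 9>6; P2→Q gives 7>6]
(B,P,Y): not NE [P2→Q gives 8>2; P3→X gives 5>3]
(B,Q,X): not NE [P1→C gives 6>0; P3→Y gives 7>0]
(B,Q,Y): not NE [P1→A gives 9>8]
(C,P,X): NE
(C,P,Y): not NE [P1→B gives 5>2; P3→X gives 7>6]
(C,Q,X): not NE [P2→P gives 4>2; P3→Y gives 5>0]
(C,Q,Y): not NE [P1→A gives 9>1; P2→P gives 9>1]
(D,P,X): not NE [P1→C gives 9>8; P2→Q gives 7>0]
(D,P,Y): not NE [P1→B gives 5>2; P2→Q gives 7>0; P3→X gives 4>2]
(D,Q,X): not NE [P1→C gives 6>3]
(D,Q,Y): not NE [P1→A gives 9>5; P3→X gives 5>1]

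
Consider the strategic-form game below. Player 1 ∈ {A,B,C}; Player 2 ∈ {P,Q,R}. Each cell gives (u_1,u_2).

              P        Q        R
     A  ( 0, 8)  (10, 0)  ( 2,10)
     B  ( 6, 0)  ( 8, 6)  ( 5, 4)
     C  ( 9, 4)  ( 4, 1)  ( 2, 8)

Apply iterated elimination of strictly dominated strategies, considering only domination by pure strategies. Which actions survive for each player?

P2 drop P (R beats it: A:10>8 B:4>0 C:8>4)
P1 drop C (B beats it: Q:8>4 R:5>2)
P1→{A,B} P2→{Q,R}

Survivors P1:{A,B} P2:{Q,R}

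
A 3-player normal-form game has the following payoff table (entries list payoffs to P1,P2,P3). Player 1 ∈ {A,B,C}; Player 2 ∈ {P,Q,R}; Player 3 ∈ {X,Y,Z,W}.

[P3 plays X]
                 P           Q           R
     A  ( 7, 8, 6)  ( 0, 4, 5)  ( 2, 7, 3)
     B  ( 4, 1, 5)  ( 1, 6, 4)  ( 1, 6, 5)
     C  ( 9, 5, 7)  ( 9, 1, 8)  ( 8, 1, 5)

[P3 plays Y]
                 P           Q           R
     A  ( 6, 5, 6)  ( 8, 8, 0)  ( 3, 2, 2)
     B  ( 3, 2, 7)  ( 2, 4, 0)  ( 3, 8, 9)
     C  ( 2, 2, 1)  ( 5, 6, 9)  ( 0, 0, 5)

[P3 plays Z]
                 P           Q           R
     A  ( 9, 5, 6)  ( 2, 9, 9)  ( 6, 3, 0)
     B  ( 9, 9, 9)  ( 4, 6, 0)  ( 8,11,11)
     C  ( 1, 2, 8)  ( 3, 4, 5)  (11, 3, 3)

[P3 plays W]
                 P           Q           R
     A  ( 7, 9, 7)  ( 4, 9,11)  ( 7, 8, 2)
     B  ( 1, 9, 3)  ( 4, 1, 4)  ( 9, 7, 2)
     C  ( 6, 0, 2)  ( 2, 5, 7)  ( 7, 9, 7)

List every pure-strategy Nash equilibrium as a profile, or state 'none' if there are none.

Nash profiles: (A,P,W), (A,Q,W)

(A,P,X): not NE [P1→C gives 9>7; P3→W gives 7>6]
(A,P,Y): not NE [P2→Q gives 8>5; P3→W gives 7>6]
(A,P,Z): not NE [P2→Q gives 9>5; P3→W gives 7>6]
(A,P,W): NE
(A,Q,X): not NE [P1→C gives 9>0; P2→P gives 8>4; P3→W gives 11>5]
(A,Q,Y): not NE [P3→W gives 11>0]
(A,Q,Z): not NE [P1→B gives 4>2; P3→W gives 11>9]
(A,Q,W): NE
(A,R,X): not NE [P1→C gives 8>2; P2→P gives 8>7]
(A,R,Y): not NE [P2→Q gives 8>2; P3→X gives 3>2]
(A,R,Z): not NE [P1→C gives 11>6; P2→Q gives 9>3; P3→X gives 3>0]
(A,R,W): not NE [P1→B gives 9>7; P2→Q gives 9>8; P3→X gives 3>2]
(B,P,X): not NE [P1→C gives 9>4; P2→R gives 6>1; P3→Z gives 9>5]
(B,P,Y): not NE [P1→A gives 6>3; P2→R gives 8>2; P3→Z gives 9>7]
(B,P,Z): not NE [P2→R gives 11>9]
(B,P,W): not NE [P1→A gives 7>1; P3→Z gives 9>3]
(B,Q,X): not NE [P1→C gives 9>1]
(B,Q,Y): not NE [P1→A gives 8>2; P2→R gives 8>4; P3→W gives 4>0]
(B,Q,Z): not NE [P2→R gives 11>6; P3→W gives 4>0]
(B,Q,W): not NE [P2→P gives 9>1]
(B,R,X): not NE [P1→C gives 8>1; P3→Z gives 11>5]
(B,R,Y): not NE [P3→Z gives 11>9]
(B,R,Z): not NE [P1→C gives 11>8]
(B,R,W): not NE [P2→P gives 9>7; P3→Z gives 11>2]
(C,P,X): not NE [P3→Z gives 8>7]
(C,P,Y): not NE [P1→A gives 6>2; P2→Q gives 6>2; P3→Z gives 8>1]
(C,P,Z): not NE [P1→B gives 9>1; P2→Q gives 4>2]
(C,P,W): not NE [P1→A gives 7>6; P2→R gives 9>0; P3→Z gives 8>2]
(C,Q,X): not NE [P2→P gives 5>1; P3→Y gives 9>8]
(C,Q,Y): not NE [P1→A gives 8>5]
(C,Q,Z): not NE [P1→B gives 4>3; P3→Y gives 9>5]
(C,Q,W): not NE [P1→B gives 4>2; P2→R gives 9>5; P3→Y gives 9>7]
(C,R,X): not NE [P2→P gives 5>1; P3→W gives 7>5]
(C,R,Y): not NE [P1→B gives 3>0; P2→Q gives 6>0; P3→W gives 7>5]
(C,R,Z): not NE [P2→Q gives 4>3; P3→W gives 7>3]
(C,R,W): not NE [P1→B gives 9>7]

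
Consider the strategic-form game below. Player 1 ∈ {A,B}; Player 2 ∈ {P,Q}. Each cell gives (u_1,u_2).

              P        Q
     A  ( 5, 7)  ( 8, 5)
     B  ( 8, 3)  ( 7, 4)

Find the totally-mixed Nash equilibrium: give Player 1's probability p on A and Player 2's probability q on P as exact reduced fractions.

P1 indiff ⇒ q·5+(1-q)·8 = q·8+(1-q)·7 ⇒ q(-3) = (1-q)(-1) ⇒ q = 1/4
P2 indiff ⇒ p·7+(1-p)·3 = p·5+(1-p)·4 ⇒ p(2) = (1-p)(1) ⇒ p = 1/3

P1 mixes 1/3 on A; P2 mixes 1/4 on P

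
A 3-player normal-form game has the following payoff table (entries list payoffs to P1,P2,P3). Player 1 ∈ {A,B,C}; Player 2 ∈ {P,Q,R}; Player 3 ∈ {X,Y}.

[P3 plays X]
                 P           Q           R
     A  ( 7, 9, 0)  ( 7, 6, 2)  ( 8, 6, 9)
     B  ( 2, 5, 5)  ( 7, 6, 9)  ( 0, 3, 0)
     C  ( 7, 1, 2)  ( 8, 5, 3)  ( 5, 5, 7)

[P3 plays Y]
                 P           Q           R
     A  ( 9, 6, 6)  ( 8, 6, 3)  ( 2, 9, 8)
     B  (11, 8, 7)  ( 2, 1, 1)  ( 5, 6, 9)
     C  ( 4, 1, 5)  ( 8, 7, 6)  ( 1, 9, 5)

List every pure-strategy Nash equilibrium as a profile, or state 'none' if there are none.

(A,P,X): not NE [P3→Y gives 6>0]
(A,P,Y): not NE [P1→B gives 11>9; P2→R gives 9>6]
(A,Q,X): not NE [P1→C gives 8>7; P2→P gives 9>6; P3→Y gives 3>2]
(A,Q,Y): not NE [P2→R gives 9>6]
(A,R,X): not NE [P2→P gives 9>6]
(A,R,Y): not NE [P1→B gives 5>2; P3→X gives 9>8]
(B,P,X): not NE [P1→C gives 7>2; P2→Q gives 6>5; P3→Y gives 7>5]
(B,P,Y): NE
(B,Q,X): not NE [P1→C gives 8>7]
(B,Q,Y): not NE [P1→C gives 8>2; P2→P gives 8>1; P3→X gives 9>1]
(B,R,X): not NE [P1→A gives 8>0; P2→Q gives 6>3; P3→Y gives 9>0]
(B,R,Y): not NE [P2→P gives 8>6]
(C,P,X): not NE [P2→R gives 5>1; P3→Y gives 5>2]
(C,P,Y): not NE [P1→B gives 11>4; P2→R gives 9>1]
(C,Q,X): not NE [P3→Y gives 6>3]
(C,Q,Y): not NE [P2→R gives 9>7]
(C,R,X): not NE [P1→A gives 8>5]
(C,R,Y): not NE [P1→B gives 5>1; P3→X gives 7>5]

Nash profiles: (B,P,Y)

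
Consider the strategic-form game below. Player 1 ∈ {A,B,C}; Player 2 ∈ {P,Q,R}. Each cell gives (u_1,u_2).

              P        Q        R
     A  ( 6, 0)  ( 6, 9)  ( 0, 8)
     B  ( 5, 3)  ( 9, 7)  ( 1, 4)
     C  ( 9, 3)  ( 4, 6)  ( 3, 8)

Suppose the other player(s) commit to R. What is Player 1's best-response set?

P1 best: {C}

u_1(A vs R) = 0
u_1(B vs R) = 1
u_1(C vs R) = 3
max payoff 3 at {C}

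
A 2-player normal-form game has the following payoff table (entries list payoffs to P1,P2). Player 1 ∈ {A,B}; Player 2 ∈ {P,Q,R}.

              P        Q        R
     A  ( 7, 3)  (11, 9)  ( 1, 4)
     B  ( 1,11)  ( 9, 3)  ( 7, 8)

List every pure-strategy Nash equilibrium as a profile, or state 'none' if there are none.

PSNE = {(A,Q)}

(A,P): not NE [P2→Q gives 9>3]
(A,Q): NE
(A,R): not NE [P1→B gives 7>1; P2→Q gives 9>4]
(B,P): not NE [P1→A gives 7>1]
(B,Q): not NE [P1→A gives 11>9; P2→P gives 11>3]
(B,R): not NE [P2→P gives 11>8]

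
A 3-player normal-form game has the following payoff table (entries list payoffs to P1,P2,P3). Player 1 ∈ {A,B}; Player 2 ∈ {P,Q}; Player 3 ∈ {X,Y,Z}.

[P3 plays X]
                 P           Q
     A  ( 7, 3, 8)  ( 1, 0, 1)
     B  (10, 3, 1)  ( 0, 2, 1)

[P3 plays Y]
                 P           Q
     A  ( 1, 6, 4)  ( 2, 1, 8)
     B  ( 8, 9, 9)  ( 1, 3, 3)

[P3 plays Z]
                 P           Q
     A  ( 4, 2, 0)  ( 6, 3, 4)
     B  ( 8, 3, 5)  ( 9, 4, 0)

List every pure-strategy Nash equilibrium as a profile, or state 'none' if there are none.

NE set: (B,P,Y)

(A,P,X): not NE [P1→B gives 10>7]
(A,P,Y): not NE [P1→B gives 8>1; P3→X gives 8>4]
(A,P,Z): not NE [P1→B gives 8>4; P2→Q gives 3>2; P3→X gives 8>0]
(A,Q,X): not NE [P2→P gives 3>0; P3→Y gives 8>1]
(A,Q,Y): not NE [P2→P gives 6>1]
(A,Q,Z): not NE [P1→B gives 9>6; P3→Y gives 8>4]
(B,P,X): not NE [P3→Y gives 9>1]
(B,P,Y): NE
(B,P,Z): not NE [P2→Q gives 4>3; P3→Y gives 9>5]
(B,Q,X): not NE [P1→A gives 1>0; P2→P gives 3>2; P3→Y gives 3>1]
(B,Q,Y): not NE [P1→A gives 2>1; P2→P gives 9>3]
(B,Q,Z): not NE [P3→Y gives 3>0]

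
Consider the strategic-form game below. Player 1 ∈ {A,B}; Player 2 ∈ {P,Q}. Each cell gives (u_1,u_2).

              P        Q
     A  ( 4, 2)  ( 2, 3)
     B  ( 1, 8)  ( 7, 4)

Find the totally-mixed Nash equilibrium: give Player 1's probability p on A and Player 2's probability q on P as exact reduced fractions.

P1 indiff ⇒ q·4+(1-q)·2 = q·1+(1-q)·7 ⇒ q(3) = (1-q)(5) ⇒ q = 5/8
P2 indiff ⇒ p·2+(1-p)·8 = p·3+(1-p)·4 ⇒ p(-1) = (1-p)(-4) ⇒ p = 4/5

P1 mixes 4/5 on A; P2 mixes 5/8 on P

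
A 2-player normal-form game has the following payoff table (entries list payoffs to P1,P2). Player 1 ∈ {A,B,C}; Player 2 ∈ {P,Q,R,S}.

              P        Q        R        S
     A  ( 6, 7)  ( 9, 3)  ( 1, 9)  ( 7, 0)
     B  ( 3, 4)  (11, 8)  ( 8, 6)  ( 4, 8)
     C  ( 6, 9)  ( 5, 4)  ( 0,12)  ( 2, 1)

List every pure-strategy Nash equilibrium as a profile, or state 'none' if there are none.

PSNE = {(B,Q)}

(A,P): not NE [P2→R gives 9>7]
(A,Q): not NE [P1→B gives 11>9; P2→R gives 9>3]
(A,R): not NE [P1→B gives 8>1]
(A,S): not NE [P2→R gives 9>0]
(B,P): not NE [P1→C gives 6>3; P2→S gives 8>4]
(B,Q): NE
(B,R): not NE [P2→S gives 8>6]
(B,S): not NE [P1→A gives 7>4]
(C,P): not NE [P2→R gives 12>9]
(C,Q): not NE [P1→B gives 11>5; P2→R gives 12>4]
(C,R): not NE [P1→B gives 8>0]
(C,S): not NE [P1→A gives 7>2; P2→R gives 12>1]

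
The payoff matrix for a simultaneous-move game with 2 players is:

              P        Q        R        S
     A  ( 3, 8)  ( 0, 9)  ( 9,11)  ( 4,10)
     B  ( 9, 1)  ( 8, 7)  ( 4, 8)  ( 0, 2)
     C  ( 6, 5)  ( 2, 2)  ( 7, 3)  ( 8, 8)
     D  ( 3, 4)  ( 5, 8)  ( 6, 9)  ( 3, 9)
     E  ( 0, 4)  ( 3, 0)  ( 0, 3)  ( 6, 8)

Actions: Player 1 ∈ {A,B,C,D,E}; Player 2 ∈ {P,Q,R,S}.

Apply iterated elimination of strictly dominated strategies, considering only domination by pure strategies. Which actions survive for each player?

Survivors P1:{A,C} P2:{R,S}

P2 drop P (S beats it: A:10>8 B:2>1 C:8>5 D:9>4 E:8>4)
P2 drop Q (R beats it: A:11>9 B:8>7 C:3>2 D:9>8 E:3>0)
P1 drop B (A beats it: R:9>4 S:4>0)
P1 drop D (A beats it: R:9>6 S:4>3)
P1 drop E (C beats it: R:7>0 S:8>6)
P1→{A,C} P2→{R,S}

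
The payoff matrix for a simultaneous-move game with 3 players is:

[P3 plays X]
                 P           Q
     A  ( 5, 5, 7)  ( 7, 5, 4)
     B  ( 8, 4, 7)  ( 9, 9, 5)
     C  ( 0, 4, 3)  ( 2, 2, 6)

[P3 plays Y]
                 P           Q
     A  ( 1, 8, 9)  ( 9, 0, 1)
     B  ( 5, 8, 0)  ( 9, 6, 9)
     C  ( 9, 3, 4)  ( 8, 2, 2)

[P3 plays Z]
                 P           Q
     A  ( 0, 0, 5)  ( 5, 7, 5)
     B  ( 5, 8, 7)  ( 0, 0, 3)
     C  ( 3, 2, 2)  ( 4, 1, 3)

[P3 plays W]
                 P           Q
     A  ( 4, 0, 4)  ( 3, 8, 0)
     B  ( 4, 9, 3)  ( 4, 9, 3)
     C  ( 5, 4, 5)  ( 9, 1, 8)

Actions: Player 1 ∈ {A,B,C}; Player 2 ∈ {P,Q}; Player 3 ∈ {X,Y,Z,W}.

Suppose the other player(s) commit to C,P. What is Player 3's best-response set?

argmax u_3 = {W}

u_3(X vs C,P) = 3
u_3(Y vs C,P) = 4
u_3(Z vs C,P) = 2
u_3(W vs C,P) = 5
max payoff 5 at {W}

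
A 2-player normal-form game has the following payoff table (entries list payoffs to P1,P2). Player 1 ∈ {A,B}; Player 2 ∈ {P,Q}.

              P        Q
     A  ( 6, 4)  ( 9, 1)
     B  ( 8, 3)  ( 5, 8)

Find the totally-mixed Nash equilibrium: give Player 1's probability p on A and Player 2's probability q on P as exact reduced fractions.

P1 indiff ⇒ q·6+(1-q)·9 = q·8+(1-q)·5 ⇒ q(-2) = (1-q)(-4) ⇒ q = 2/3
P2 indiff ⇒ p·4+(1-p)·3 = p·1+(1-p)·8 ⇒ p(3) = (1-p)(5) ⇒ p = 5/8

p=5/8, q=2/3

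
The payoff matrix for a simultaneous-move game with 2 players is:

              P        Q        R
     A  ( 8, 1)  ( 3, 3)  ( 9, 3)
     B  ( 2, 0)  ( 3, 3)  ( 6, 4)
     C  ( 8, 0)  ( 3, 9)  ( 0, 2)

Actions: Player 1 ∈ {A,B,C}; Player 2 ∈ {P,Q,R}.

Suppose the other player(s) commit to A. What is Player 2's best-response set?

BR_2 = {Q,R}

u_2(P vs A) = 1
u_2(Q vs A) = 3
u_2(R vs A) = 3
max payoff 3 at {Q,R}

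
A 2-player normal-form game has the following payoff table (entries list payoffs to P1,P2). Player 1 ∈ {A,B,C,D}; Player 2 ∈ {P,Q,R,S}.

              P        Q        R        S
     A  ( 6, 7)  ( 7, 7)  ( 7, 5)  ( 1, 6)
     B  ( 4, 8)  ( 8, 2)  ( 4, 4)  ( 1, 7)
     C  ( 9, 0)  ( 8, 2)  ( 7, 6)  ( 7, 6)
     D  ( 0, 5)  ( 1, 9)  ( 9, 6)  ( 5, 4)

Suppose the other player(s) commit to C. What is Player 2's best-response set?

u_2(P vs C) = 0
u_2(Q vs C) = 2
u_2(R vs C) = 6
u_2(S vs C) = 6
max payoff 6 at {R,S}

BR_2 = {R,S}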